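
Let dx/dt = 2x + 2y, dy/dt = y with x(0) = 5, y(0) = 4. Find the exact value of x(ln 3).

A = [[2,2],[0,1]]; eigenvalues λ = 1, 2.
Eigenvectors: (2,-1) for λ=1, (-1,0) for λ=2.
From the initial condition, c_1 = -4, c_2 = -13.
x(ln 3) = (-4)(3^1)(2) + (-13)(3^2)(-1) = 93.

93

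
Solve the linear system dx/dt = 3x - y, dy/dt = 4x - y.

Coefficient matrix A = [[3, -1], [4, -1]].
Characteristic polynomial det(A - λI) = λ^2 - 2λ + 1 = 0.
Single eigenvalue λ = 1 with algebraic multiplicity 2.
Eigenvector v = (1,2); generalized eigenvector w with (A-λI)w=v is (0,-1).
General solution: e^(t)[K_1·v + K_2·(t·v + w)].

x(t) = K_1e^(t) + K_2te^(t), y(t) = 2K_1e^(t) + 2K_2te^(t) - K_2e^(t)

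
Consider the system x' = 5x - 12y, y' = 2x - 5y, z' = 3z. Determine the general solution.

x(t) = -3K_1e^(t) - 2K_2e^(-t), y(t) = -K_1e^(t) - K_2e^(-t), z(t) = K_3e^(3t)

Coefficient matrix A = [[5, -12, 0], [2, -5, 0], [0, 0, 3]].
det(A - λI) = 0 gives eigenvalues λ = 1, -1, 3.
For λ=1: eigenvector (-3,-1,0).
For λ=-1: eigenvector (-2,-1,0).
For λ=3: eigenvector (0,0,1).
General solution: K_1e^(t)(-3,-1,0) + K_2e^(-t)(-2,-1,0) + K_3e^(3t)(0,0,1).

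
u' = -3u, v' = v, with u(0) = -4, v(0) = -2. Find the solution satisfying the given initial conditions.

u(t) = -4e^(-3t), v(t) = -2e^(t)

Coefficient matrix A = [[-3, 0], [0, 1]].
Characteristic polynomial det(A - λI) = λ^2 + 2λ - 3 = 0.
Eigenvalues λ = 1, -3.
For λ=1: (A-λI) row 1 is [-4, 0], so an eigenvector is (0, -1).
For λ=-3: (A-λI) row 2 is [0, 4], so an eigenvector is (1, 0).
General solution: C_1e^(t)(0,-1) + C_2e^(-3t)(1,0).
Applying u(0)=-4, v(0)=-2 gives C_1=2, C_2=-4.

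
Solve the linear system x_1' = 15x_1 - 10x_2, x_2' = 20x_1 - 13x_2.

x_1(t) = -C_1e^(t)sin(2t) + 2C_1e^(t)cos(2t) + 2C_2e^(t)sin(2t) + C_2e^(t)cos(2t), x_2(t) = -C_1e^(t)sin(2t) + 3C_1e^(t)cos(2t) + 3C_2e^(t)sin(2t) + C_2e^(t)cos(2t)

Coefficient matrix A = [[15, -10], [20, -13]].
Characteristic polynomial det(A - λI) = λ^2 - 2λ + 5 = 0.
Eigenvalues λ = 1 ± 2i (complex conjugate pair).
For λ=1+2i: an eigenvector is (2,3) - i(-1,-1) = (2 + i, 3 + i).
A real fundamental pair from Re and Im of e^((1+2i)t)v: X_1 = e^(t)(cos(2t)·(2,3) + sin(2t)·(-1,-1)), X_2 = e^(t)(sin(2t)·(2,3) - cos(2t)·(-1,-1)).
General solution: C_1X_1 + C_2X_2.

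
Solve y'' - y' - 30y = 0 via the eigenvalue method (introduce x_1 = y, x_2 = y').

y(t) = K_1e^(6t) + K_2e^(-5t)

Let x_1 = y, x_2 = y'. Then x_1' = x_2 and x_2' = 30x_1 + x_2.
A = [[0,1],[30,1]]; det(A-λI) = λ^2 - λ - 30.
Eigenvalues λ = 6, -5 with eigenvectors (1,6), (1,-5).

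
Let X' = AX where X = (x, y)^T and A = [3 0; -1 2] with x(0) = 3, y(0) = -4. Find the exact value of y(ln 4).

A = [[3,0],[-1,2]]; eigenvalues λ = 2, 3.
Eigenvectors: (0,-1) for λ=2, (-1,1) for λ=3.
From the initial condition, c_1 = 1, c_2 = -3.
y(ln 4) = (1)(4^2)(-1) + (-3)(4^3)(1) = -208.

-208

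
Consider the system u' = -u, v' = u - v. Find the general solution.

Coefficient matrix A = [[-1, 0], [1, -1]].
Characteristic polynomial det(A - λI) = λ^2 + 2λ + 1 = 0.
Single eigenvalue λ = -1 with algebraic multiplicity 2.
Eigenvector v = (0,1); generalized eigenvector w with (A-λI)w=v is (1,3).
General solution: e^(-t)[c_1·v + c_2·(t·v + w)].

u(t) = c_2e^(-t), v(t) = c_1e^(-t) + c_2te^(-t) + 3c_2e^(-t)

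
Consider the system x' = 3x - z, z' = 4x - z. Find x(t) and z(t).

Coefficient matrix A = [[3, -1], [4, -1]].
Characteristic polynomial det(A - λI) = λ^2 - 2λ + 1 = 0.
Single eigenvalue λ = 1 with algebraic multiplicity 2.
Eigenvector v = (1,2); generalized eigenvector w with (A-λI)w=v is (-1,-3).
General solution: e^(t)[K_1·v + K_2·(t·v + w)].

x(t) = K_1e^(t) + K_2te^(t) - K_2e^(t), z(t) = 2K_1e^(t) + 2K_2te^(t) - 3K_2e^(t)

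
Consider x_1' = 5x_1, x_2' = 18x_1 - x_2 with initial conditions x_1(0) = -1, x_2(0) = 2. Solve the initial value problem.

Coefficient matrix A = [[5, 0], [18, -1]].
Characteristic polynomial det(A - λI) = λ^2 - 4λ - 5 = 0.
Eigenvalues λ = -1, 5.
For λ=-1: (A-λI) row 1 is [6, 0], so an eigenvector is (0, 1).
For λ=5: (A-λI) row 2 is [18, -6], so an eigenvector is (-1, -3).
General solution: c_1e^(-t)(0,1) + c_2e^(5t)(-1,-3).
Applying x_1(0)=-1, x_2(0)=2 gives c_1=5, c_2=1.

x_1(t) = -e^(5t), x_2(t) = -3e^(5t) + 5e^(-t)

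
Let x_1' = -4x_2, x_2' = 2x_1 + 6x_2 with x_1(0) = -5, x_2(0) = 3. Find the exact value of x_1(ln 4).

-320

A = [[0,-4],[2,6]]; eigenvalues λ = 2, 4.
Eigenvectors: (2,-1) for λ=2, (-1,1) for λ=4.
From the initial condition, c_1 = -2, c_2 = 1.
x_1(ln 4) = (-2)(4^2)(2) + (1)(4^4)(-1) = -320.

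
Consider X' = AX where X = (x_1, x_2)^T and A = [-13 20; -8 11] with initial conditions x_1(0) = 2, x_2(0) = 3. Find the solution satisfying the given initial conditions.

x_1(t) = 9e^(-t)sin(4t) + 2e^(-t)cos(4t), x_2(t) = 5e^(-t)sin(4t) + 3e^(-t)cos(4t)

Coefficient matrix A = [[-13, 20], [-8, 11]].
Characteristic polynomial det(A - λI) = λ^2 + 2λ + 17 = 0.
Eigenvalues λ = -1 ± 4i (complex conjugate pair).
For λ=-1+4i: an eigenvector is (-1,-1) - i(-2,-1) = (-1 + 2i, -1 + i).
A real fundamental pair from Re and Im of e^((-1+4i)t)v: X_1 = e^(-t)(cos(4t)·(-1,-1) + sin(4t)·(-2,-1)), X_2 = e^(-t)(sin(4t)·(-1,-1) - cos(4t)·(-2,-1)).
General solution: c_1X_1 + c_2X_2.
Applying x_1(0)=2, x_2(0)=3 gives c_1=-4, c_2=-1.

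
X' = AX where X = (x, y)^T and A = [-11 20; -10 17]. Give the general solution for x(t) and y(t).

Coefficient matrix A = [[-11, 20], [-10, 17]].
Characteristic polynomial det(A - λI) = λ^2 - 6λ + 13 = 0.
Eigenvalues λ = 3 ± 2i (complex conjugate pair).
For λ=3+2i: an eigenvector is (-3,-2) - i(1,1) = (-3 - i, -2 - i).
A real fundamental pair from Re and Im of e^((3+2i)t)v: X_1 = e^(3t)(cos(2t)·(-3,-2) + sin(2t)·(1,1)), X_2 = e^(3t)(sin(2t)·(-3,-2) - cos(2t)·(1,1)).
General solution: C_1X_1 + C_2X_2.

x(t) = C_1e^(3t)sin(2t) - 3C_1e^(3t)cos(2t) - 3C_2e^(3t)sin(2t) - C_2e^(3t)cos(2t), y(t) = C_1e^(3t)sin(2t) - 2C_1e^(3t)cos(2t) - 2C_2e^(3t)sin(2t) - C_2e^(3t)cos(2t)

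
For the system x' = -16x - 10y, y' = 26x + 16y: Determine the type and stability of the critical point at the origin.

A = [[-16,-10],[26,16]]; det(A-λI) = λ^2 + 4.
λ = 0 ± 2i: zero real part.

center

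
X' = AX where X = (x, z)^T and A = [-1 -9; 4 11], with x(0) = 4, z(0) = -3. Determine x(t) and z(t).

x(t) = 3te^(5t) + 4e^(5t), z(t) = -2te^(5t) - 3e^(5t)

Coefficient matrix A = [[-1, -9], [4, 11]].
Characteristic polynomial det(A - λI) = λ^2 - 10λ + 25 = 0.
Single eigenvalue λ = 5 with algebraic multiplicity 2.
Eigenvector v = (3,-2); generalized eigenvector w with (A-λI)w=v is (1,-1).
General solution: e^(5t)[C_1·v + C_2·(t·v + w)].
Applying x(0)=4, z(0)=-3 gives C_1=1, C_2=1.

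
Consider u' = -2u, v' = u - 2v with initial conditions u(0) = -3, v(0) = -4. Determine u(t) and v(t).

Coefficient matrix A = [[-2, 0], [1, -2]].
Characteristic polynomial det(A - λI) = λ^2 + 4λ + 4 = 0.
Single eigenvalue λ = -2 with algebraic multiplicity 2.
Eigenvector v = (0,-1); generalized eigenvector w with (A-λI)w=v is (-1,-3).
General solution: e^(-2t)[K_1·v + K_2·(t·v + w)].
Applying u(0)=-3, v(0)=-4 gives K_1=-5, K_2=3.

u(t) = -3e^(-2t), v(t) = -3te^(-2t) - 4e^(-2t)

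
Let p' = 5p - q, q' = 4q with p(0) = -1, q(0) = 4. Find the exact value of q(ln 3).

A = [[5,-1],[0,4]]; eigenvalues λ = 5, 4.
Eigenvectors: (1,0) for λ=5, (-1,-1) for λ=4.
From the initial condition, c_1 = -5, c_2 = -4.
q(ln 3) = (-5)(3^5)(0) + (-4)(3^4)(-1) = 324.

324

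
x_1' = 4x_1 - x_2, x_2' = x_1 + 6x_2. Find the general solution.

Coefficient matrix A = [[4, -1], [1, 6]].
Characteristic polynomial det(A - λI) = λ^2 - 10λ + 25 = 0.
Single eigenvalue λ = 5 with algebraic multiplicity 2.
Eigenvector v = (-1,1); generalized eigenvector w with (A-λI)w=v is (0,1).
General solution: e^(5t)[c_1·v + c_2·(t·v + w)].

x_1(t) = -c_1e^(5t) - c_2te^(5t), x_2(t) = c_1e^(5t) + c_2te^(5t) + c_2e^(5t)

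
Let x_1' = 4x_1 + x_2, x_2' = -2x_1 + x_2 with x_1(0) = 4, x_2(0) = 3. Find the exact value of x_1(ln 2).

60

A = [[4,1],[-2,1]]; eigenvalues λ = 3, 2.
Eigenvectors: (-1,1) for λ=3, (1,-2) for λ=2.
From the initial condition, c_1 = -11, c_2 = -7.
x_1(ln 2) = (-11)(2^3)(-1) + (-7)(2^2)(1) = 60.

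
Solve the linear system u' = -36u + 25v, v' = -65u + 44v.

u(t) = 2c_1e^(4t)sin(5t) + c_1e^(4t)cos(5t) + c_2e^(4t)sin(5t) - 2c_2e^(4t)cos(5t), v(t) = 3c_1e^(4t)sin(5t) + 2c_1e^(4t)cos(5t) + 2c_2e^(4t)sin(5t) - 3c_2e^(4t)cos(5t)

Coefficient matrix A = [[-36, 25], [-65, 44]].
Characteristic polynomial det(A - λI) = λ^2 - 8λ + 41 = 0.
Eigenvalues λ = 4 ± 5i (complex conjugate pair).
For λ=4+5i: an eigenvector is (1,2) - i(2,3) = (1 - 2i, 2 - 3i).
A real fundamental pair from Re and Im of e^((4+5i)t)v: X_1 = e^(4t)(cos(5t)·(1,2) + sin(5t)·(2,3)), X_2 = e^(4t)(sin(5t)·(1,2) - cos(5t)·(2,3)).
General solution: c_1X_1 + c_2X_2.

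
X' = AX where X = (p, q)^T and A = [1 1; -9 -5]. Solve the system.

Coefficient matrix A = [[1, 1], [-9, -5]].
Characteristic polynomial det(A - λI) = λ^2 + 4λ + 4 = 0.
Single eigenvalue λ = -2 with algebraic multiplicity 2.
Eigenvector v = (1,-3); generalized eigenvector w with (A-λI)w=v is (1,-2).
General solution: e^(-2t)[c_1·v + c_2·(t·v + w)].

p(t) = c_1e^(-2t) + c_2te^(-2t) + c_2e^(-2t), q(t) = -3c_1e^(-2t) - 3c_2te^(-2t) - 2c_2e^(-2t)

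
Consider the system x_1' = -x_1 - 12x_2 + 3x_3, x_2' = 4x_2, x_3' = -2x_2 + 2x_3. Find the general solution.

x_1(t) = -3K_1e^(4t) - K_2e^(2t) + K_3e^(-t), x_2(t) = K_1e^(4t), x_3(t) = -K_1e^(4t) - K_2e^(2t)

Coefficient matrix A = [[-1, -12, 3], [0, 4, 0], [0, -2, 2]].
det(A - λI) = 0 gives eigenvalues λ = 4, 2, -1.
For λ=4: eigenvector (-3,1,-1).
For λ=2: eigenvector (-1,0,-1).
For λ=-1: eigenvector (1,0,0).
General solution: K_1e^(4t)(-3,1,-1) + K_2e^(2t)(-1,0,-1) + K_3e^(-t)(1,0,0).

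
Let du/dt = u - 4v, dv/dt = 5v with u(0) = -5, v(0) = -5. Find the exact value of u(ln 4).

A = [[1,-4],[0,5]]; eigenvalues λ = 1, 5.
Eigenvectors: (-1,0) for λ=1, (-1,1) for λ=5.
From the initial condition, c_1 = 10, c_2 = -5.
u(ln 4) = (10)(4^1)(-1) + (-5)(4^5)(-1) = 5080.

5080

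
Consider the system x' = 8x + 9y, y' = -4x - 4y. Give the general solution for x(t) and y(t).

x(t) = 3c_1e^(2t) + 3c_2te^(2t) + 2c_2e^(2t), y(t) = -2c_1e^(2t) - 2c_2te^(2t) - c_2e^(2t)

Coefficient matrix A = [[8, 9], [-4, -4]].
Characteristic polynomial det(A - λI) = λ^2 - 4λ + 4 = 0.
Single eigenvalue λ = 2 with algebraic multiplicity 2.
Eigenvector v = (3,-2); generalized eigenvector w with (A-λI)w=v is (2,-1).
General solution: e^(2t)[c_1·v + c_2·(t·v + w)].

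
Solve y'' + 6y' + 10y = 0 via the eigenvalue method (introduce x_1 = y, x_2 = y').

y(t) = C_1e^(-3t)cos(t) + C_2e^(-3t)sin(t)

Let x_1 = y, x_2 = y'. Then x_1' = x_2 and x_2' = -10x_1 - 6x_2.
A = [[0,1],[-10,-6]]; det(A-λI) = λ^2 + 6λ + 10.
Eigenvalues λ = -3 ± i.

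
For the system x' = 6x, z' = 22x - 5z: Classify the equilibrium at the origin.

A = [[6,0],[22,-5]]; det(A-λI) = λ^2 - λ - 30.
λ = -5, 6: opposite signs.

saddle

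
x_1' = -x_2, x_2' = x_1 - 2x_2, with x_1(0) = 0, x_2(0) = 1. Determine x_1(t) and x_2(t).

x_1(t) = -te^(-t), x_2(t) = -te^(-t) + e^(-t)

Coefficient matrix A = [[0, -1], [1, -2]].
Characteristic polynomial det(A - λI) = λ^2 + 2λ + 1 = 0.
Single eigenvalue λ = -1 with algebraic multiplicity 2.
Eigenvector v = (-1,-1); generalized eigenvector w with (A-λI)w=v is (2,3).
General solution: e^(-t)[c_1·v + c_2·(t·v + w)].
Applying x_1(0)=0, x_2(0)=1 gives c_1=2, c_2=1.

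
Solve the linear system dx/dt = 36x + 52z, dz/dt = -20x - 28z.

x(t) = 2c_1e^(4t)sin(4t) - 3c_1e^(4t)cos(4t) - 3c_2e^(4t)sin(4t) - 2c_2e^(4t)cos(4t), z(t) = -c_1e^(4t)sin(4t) + 2c_1e^(4t)cos(4t) + 2c_2e^(4t)sin(4t) + c_2e^(4t)cos(4t)

Coefficient matrix A = [[36, 52], [-20, -28]].
Characteristic polynomial det(A - λI) = λ^2 - 8λ + 32 = 0.
Eigenvalues λ = 4 ± 4i (complex conjugate pair).
For λ=4+4i: an eigenvector is (-3,2) - i(2,-1) = (-3 - 2i, 2 + i).
A real fundamental pair from Re and Im of e^((4+4i)t)v: X_1 = e^(4t)(cos(4t)·(-3,2) + sin(4t)·(2,-1)), X_2 = e^(4t)(sin(4t)·(-3,2) - cos(4t)·(2,-1)).
General solution: c_1X_1 + c_2X_2.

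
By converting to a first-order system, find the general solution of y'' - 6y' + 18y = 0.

Let x_1 = y, x_2 = y'. Then x_1' = x_2 and x_2' = -18x_1 + 6x_2.
A = [[0,1],[-18,6]]; det(A-λI) = λ^2 - 6λ + 18.
Eigenvalues λ = 3 ± 3i.

y(t) = C_1e^(3t)cos(3t) + C_2e^(3t)sin(3t)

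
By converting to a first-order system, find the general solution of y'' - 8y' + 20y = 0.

Let x_1 = y, x_2 = y'. Then x_1' = x_2 and x_2' = -20x_1 + 8x_2.
A = [[0,1],[-20,8]]; det(A-λI) = λ^2 - 8λ + 20.
Eigenvalues λ = 4 ± 2i.

y(t) = C_1e^(4t)cos(2t) + C_2e^(4t)sin(2t)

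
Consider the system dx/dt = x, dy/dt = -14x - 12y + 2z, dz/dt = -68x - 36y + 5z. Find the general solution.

x(t) = K_1e^(t), y(t) = -4K_1e^(t) + 2K_2e^(-3t) + K_3e^(-4t), z(t) = -19K_1e^(t) + 9K_2e^(-3t) + 4K_3e^(-4t)

Coefficient matrix A = [[1, 0, 0], [-14, -12, 2], [-68, -36, 5]].
det(A - λI) = 0 gives eigenvalues λ = 1, -3, -4.
For λ=1: eigenvector (1,-4,-19).
For λ=-3: eigenvector (0,2,9).
For λ=-4: eigenvector (0,1,4).
General solution: K_1e^(t)(1,-4,-19) + K_2e^(-3t)(0,2,9) + K_3e^(-4t)(0,1,4).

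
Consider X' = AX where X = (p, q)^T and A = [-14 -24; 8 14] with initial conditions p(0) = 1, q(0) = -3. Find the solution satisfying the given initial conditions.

p(t) = 15e^(2t) - 14e^(-2t), q(t) = -10e^(2t) + 7e^(-2t)

Coefficient matrix A = [[-14, -24], [8, 14]].
Characteristic polynomial det(A - λI) = λ^2 - 4 = 0.
Eigenvalues λ = -2, 2.
For λ=-2: (A-λI) row 1 is [-12, -24], so an eigenvector is (-2, 1).
For λ=2: (A-λI) row 1 is [-16, -24], so an eigenvector is (3, -2).
General solution: C_1e^(-2t)(-2,1) + C_2e^(2t)(3,-2).
Applying p(0)=1, q(0)=-3 gives C_1=7, C_2=5.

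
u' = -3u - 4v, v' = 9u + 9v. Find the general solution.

u(t) = -2c_1e^(3t) - 2c_2te^(3t) + c_2e^(3t), v(t) = 3c_1e^(3t) + 3c_2te^(3t) - c_2e^(3t)

Coefficient matrix A = [[-3, -4], [9, 9]].
Characteristic polynomial det(A - λI) = λ^2 - 6λ + 9 = 0.
Single eigenvalue λ = 3 with algebraic multiplicity 2.
Eigenvector v = (-2,3); generalized eigenvector w with (A-λI)w=v is (1,-1).
General solution: e^(3t)[c_1·v + c_2·(t·v + w)].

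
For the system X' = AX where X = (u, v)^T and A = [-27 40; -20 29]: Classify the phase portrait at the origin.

A = [[-27,40],[-20,29]]; det(A-λI) = λ^2 - 2λ + 17.
λ = 1 ± 4i: positive real part.

unstable spiral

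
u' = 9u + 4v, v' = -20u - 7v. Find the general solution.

Coefficient matrix A = [[9, 4], [-20, -7]].
Characteristic polynomial det(A - λI) = λ^2 - 2λ + 17 = 0.
Eigenvalues λ = 1 ± 4i (complex conjugate pair).
For λ=1+4i: an eigenvector is (1,-2) - i(0,-1) = (1, -2 + i).
A real fundamental pair from Re and Im of e^((1+4i)t)v: X_1 = e^(t)(cos(4t)·(1,-2) + sin(4t)·(0,-1)), X_2 = e^(t)(sin(4t)·(1,-2) - cos(4t)·(0,-1)).
General solution: c_1X_1 + c_2X_2.

u(t) = c_1e^(t)cos(4t) + c_2e^(t)sin(4t), v(t) = -c_1e^(t)sin(4t) - 2c_1e^(t)cos(4t) - 2c_2e^(t)sin(4t) + c_2e^(t)cos(4t)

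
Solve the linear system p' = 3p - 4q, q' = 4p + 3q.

p(t) = -K_1e^(3t)sin(4t) + K_2e^(3t)cos(4t), q(t) = K_1e^(3t)cos(4t) + K_2e^(3t)sin(4t)

Coefficient matrix A = [[3, -4], [4, 3]].
Characteristic polynomial det(A - λI) = λ^2 - 6λ + 25 = 0.
Eigenvalues λ = 3 ± 4i (complex conjugate pair).
For λ=3+4i: an eigenvector is (0,1) - i(-1,0) = (0 + i, 1).
A real fundamental pair from Re and Im of e^((3+4i)t)v: X_1 = e^(3t)(cos(4t)·(0,1) + sin(4t)·(-1,0)), X_2 = e^(3t)(sin(4t)·(0,1) - cos(4t)·(-1,0)).
General solution: K_1X_1 + K_2X_2.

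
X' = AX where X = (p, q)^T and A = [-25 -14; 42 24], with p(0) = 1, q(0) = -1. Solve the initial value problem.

Coefficient matrix A = [[-25, -14], [42, 24]].
Characteristic polynomial det(A - λI) = λ^2 + λ - 12 = 0.
Eigenvalues λ = 3, -4.
For λ=3: (A-λI) row 1 is [-28, -14], so an eigenvector is (-1, 2).
For λ=-4: (A-λI) row 1 is [-21, -14], so an eigenvector is (-2, 3).
General solution: K_1e^(3t)(-1,2) + K_2e^(-4t)(-2,3).
Applying p(0)=1, q(0)=-1 gives K_1=1, K_2=-1.

p(t) = -e^(3t) + 2e^(-4t), q(t) = 2e^(3t) - 3e^(-4t)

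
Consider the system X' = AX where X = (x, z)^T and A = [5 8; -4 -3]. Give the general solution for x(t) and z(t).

Coefficient matrix A = [[5, 8], [-4, -3]].
Characteristic polynomial det(A - λI) = λ^2 - 2λ + 17 = 0.
Eigenvalues λ = 1 ± 4i (complex conjugate pair).
For λ=1+4i: an eigenvector is (-1,1) - i(1,0) = (-1 - i, 1).
A real fundamental pair from Re and Im of e^((1+4i)t)v: X_1 = e^(t)(cos(4t)·(-1,1) + sin(4t)·(1,0)), X_2 = e^(t)(sin(4t)·(-1,1) - cos(4t)·(1,0)).
General solution: K_1X_1 + K_2X_2.

x(t) = K_1e^(t)sin(4t) - K_1e^(t)cos(4t) - K_2e^(t)sin(4t) - K_2e^(t)cos(4t), z(t) = K_1e^(t)cos(4t) + K_2e^(t)sin(4t)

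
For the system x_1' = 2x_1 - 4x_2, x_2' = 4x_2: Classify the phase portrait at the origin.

unstable node

A = [[2,-4],[0,4]]; det(A-λI) = λ^2 - 6λ + 8.
λ = 2, 4: both positive.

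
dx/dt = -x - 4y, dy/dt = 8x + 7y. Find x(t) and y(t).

x(t) = c_1e^(3t)cos(4t) + c_2e^(3t)sin(4t), y(t) = c_1e^(3t)sin(4t) - c_1e^(3t)cos(4t) - c_2e^(3t)sin(4t) - c_2e^(3t)cos(4t)

Coefficient matrix A = [[-1, -4], [8, 7]].
Characteristic polynomial det(A - λI) = λ^2 - 6λ + 25 = 0.
Eigenvalues λ = 3 ± 4i (complex conjugate pair).
For λ=3+4i: an eigenvector is (1,-1) - i(0,1) = (1, -1 - i).
A real fundamental pair from Re and Im of e^((3+4i)t)v: X_1 = e^(3t)(cos(4t)·(1,-1) + sin(4t)·(0,1)), X_2 = e^(3t)(sin(4t)·(1,-1) - cos(4t)·(0,1)).
General solution: c_1X_1 + c_2X_2.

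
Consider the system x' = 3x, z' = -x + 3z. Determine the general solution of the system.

x(t) = K_2e^(3t), z(t) = -K_1e^(3t) - K_2te^(3t) - 2K_2e^(3t)

Coefficient matrix A = [[3, 0], [-1, 3]].
Characteristic polynomial det(A - λI) = λ^2 - 6λ + 9 = 0.
Single eigenvalue λ = 3 with algebraic multiplicity 2.
Eigenvector v = (0,-1); generalized eigenvector w with (A-λI)w=v is (1,-2).
General solution: e^(3t)[K_1·v + K_2·(t·v + w)].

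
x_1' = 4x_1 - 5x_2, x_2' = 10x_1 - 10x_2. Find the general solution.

x_1(t) = -c_1e^(-3t)sin(t) + 2c_1e^(-3t)cos(t) + 2c_2e^(-3t)sin(t) + c_2e^(-3t)cos(t), x_2(t) = -c_1e^(-3t)sin(t) + 3c_1e^(-3t)cos(t) + 3c_2e^(-3t)sin(t) + c_2e^(-3t)cos(t)

Coefficient matrix A = [[4, -5], [10, -10]].
Characteristic polynomial det(A - λI) = λ^2 + 6λ + 10 = 0.
Eigenvalues λ = -3 ± i (complex conjugate pair).
For λ=-3+i: an eigenvector is (2,3) - i(-1,-1) = (2 + i, 3 + i).
A real fundamental pair from Re and Im of e^((-3+i)t)v: X_1 = e^(-3t)(cos(t)·(2,3) + sin(t)·(-1,-1)), X_2 = e^(-3t)(sin(t)·(2,3) - cos(t)·(-1,-1)).
General solution: c_1X_1 + c_2X_2.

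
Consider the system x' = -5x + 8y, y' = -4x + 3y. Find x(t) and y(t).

x(t) = C_1e^(-t)sin(4t) - C_1e^(-t)cos(4t) - C_2e^(-t)sin(4t) - C_2e^(-t)cos(4t), y(t) = C_1e^(-t)sin(4t) - C_2e^(-t)cos(4t)

Coefficient matrix A = [[-5, 8], [-4, 3]].
Characteristic polynomial det(A - λI) = λ^2 + 2λ + 17 = 0.
Eigenvalues λ = -1 ± 4i (complex conjugate pair).
For λ=-1+4i: an eigenvector is (-1,0) - i(1,1) = (-1 - i, 0 - i).
A real fundamental pair from Re and Im of e^((-1+4i)t)v: X_1 = e^(-t)(cos(4t)·(-1,0) + sin(4t)·(1,1)), X_2 = e^(-t)(sin(4t)·(-1,0) - cos(4t)·(1,1)).
General solution: C_1X_1 + C_2X_2.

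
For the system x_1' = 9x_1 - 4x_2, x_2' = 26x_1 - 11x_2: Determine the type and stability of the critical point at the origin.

A = [[9,-4],[26,-11]]; det(A-λI) = λ^2 + 2λ + 5.
λ = -1 ± 2i: negative real part.

stable spiral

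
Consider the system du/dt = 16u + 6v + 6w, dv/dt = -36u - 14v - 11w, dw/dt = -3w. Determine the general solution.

u(t) = c_1e^(4t) - c_2e^(-2t), v(t) = -2c_1e^(4t) + 3c_2e^(-2t) - c_3e^(-3t), w(t) = c_3e^(-3t)

Coefficient matrix A = [[16, 6, 6], [-36, -14, -11], [0, 0, -3]].
det(A - λI) = 0 gives eigenvalues λ = 4, -2, -3.
For λ=4: eigenvector (1,-2,0).
For λ=-2: eigenvector (-1,3,0).
For λ=-3: eigenvector (0,-1,1).
General solution: c_1e^(4t)(1,-2,0) + c_2e^(-2t)(-1,3,0) + c_3e^(-3t)(0,-1,1).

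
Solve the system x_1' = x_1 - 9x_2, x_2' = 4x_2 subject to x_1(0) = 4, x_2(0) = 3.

Coefficient matrix A = [[1, -9], [0, 4]].
Characteristic polynomial det(A - λI) = λ^2 - 5λ + 4 = 0.
Eigenvalues λ = 4, 1.
For λ=4: (A-λI) row 1 is [-3, -9], so an eigenvector is (-3, 1).
For λ=1: (A-λI) row 1 is [0, -9], so an eigenvector is (-1, 0).
General solution: C_1e^(4t)(-3,1) + C_2e^(t)(-1,0).
Applying x_1(0)=4, x_2(0)=3 gives C_1=3, C_2=-13.

x_1(t) = -9e^(4t) + 13e^(t), x_2(t) = 3e^(4t)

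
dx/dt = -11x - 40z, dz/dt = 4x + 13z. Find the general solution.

Coefficient matrix A = [[-11, -40], [4, 13]].
Characteristic polynomial det(A - λI) = λ^2 - 2λ + 17 = 0.
Eigenvalues λ = 1 ± 4i (complex conjugate pair).
For λ=1+4i: an eigenvector is (1,0) - i(-3,1) = (1 + 3i, 0 - i).
A real fundamental pair from Re and Im of e^((1+4i)t)v: X_1 = e^(t)(cos(4t)·(1,0) + sin(4t)·(-3,1)), X_2 = e^(t)(sin(4t)·(1,0) - cos(4t)·(-3,1)).
General solution: C_1X_1 + C_2X_2.

x(t) = -3C_1e^(t)sin(4t) + C_1e^(t)cos(4t) + C_2e^(t)sin(4t) + 3C_2e^(t)cos(4t), z(t) = C_1e^(t)sin(4t) - C_2e^(t)cos(4t)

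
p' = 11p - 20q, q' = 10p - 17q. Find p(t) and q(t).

p(t) = -3K_1e^(-3t)sin(2t) + K_1e^(-3t)cos(2t) + K_2e^(-3t)sin(2t) + 3K_2e^(-3t)cos(2t), q(t) = -2K_1e^(-3t)sin(2t) + K_1e^(-3t)cos(2t) + K_2e^(-3t)sin(2t) + 2K_2e^(-3t)cos(2t)

Coefficient matrix A = [[11, -20], [10, -17]].
Characteristic polynomial det(A - λI) = λ^2 + 6λ + 13 = 0.
Eigenvalues λ = -3 ± 2i (complex conjugate pair).
For λ=-3+2i: an eigenvector is (1,1) - i(-3,-2) = (1 + 3i, 1 + 2i).
A real fundamental pair from Re and Im of e^((-3+2i)t)v: X_1 = e^(-3t)(cos(2t)·(1,1) + sin(2t)·(-3,-2)), X_2 = e^(-3t)(sin(2t)·(1,1) - cos(2t)·(-3,-2)).
General solution: K_1X_1 + K_2X_2.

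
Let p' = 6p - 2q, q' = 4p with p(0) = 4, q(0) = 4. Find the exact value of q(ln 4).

A = [[6,-2],[4,0]]; eigenvalues λ = 4, 2.
Eigenvectors: (1,1) for λ=4, (1,2) for λ=2.
From the initial condition, c_1 = 4, c_2 = 0.
q(ln 4) = (4)(4^4)(1) + (0)(4^2)(2) = 1024.

1024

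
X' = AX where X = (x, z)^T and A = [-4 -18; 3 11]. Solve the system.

Coefficient matrix A = [[-4, -18], [3, 11]].
Characteristic polynomial det(A - λI) = λ^2 - 7λ + 10 = 0.
Eigenvalues λ = 2, 5.
For λ=2: (A-λI) row 1 is [-6, -18], so an eigenvector is (3, -1).
For λ=5: (A-λI) row 1 is [-9, -18], so an eigenvector is (2, -1).
General solution: C_1e^(2t)(3,-1) + C_2e^(5t)(2,-1).

x(t) = 3C_1e^(2t) + 2C_2e^(5t), z(t) = -C_1e^(2t) - C_2e^(5t)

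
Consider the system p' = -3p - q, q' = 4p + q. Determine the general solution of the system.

p(t) = -C_1e^(-t) - C_2te^(-t) + C_2e^(-t), q(t) = 2C_1e^(-t) + 2C_2te^(-t) - C_2e^(-t)

Coefficient matrix A = [[-3, -1], [4, 1]].
Characteristic polynomial det(A - λI) = λ^2 + 2λ + 1 = 0.
Single eigenvalue λ = -1 with algebraic multiplicity 2.
Eigenvector v = (-1,2); generalized eigenvector w with (A-λI)w=v is (1,-1).
General solution: e^(-t)[C_1·v + C_2·(t·v + w)].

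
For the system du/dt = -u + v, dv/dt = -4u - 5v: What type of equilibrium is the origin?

A = [[-1,1],[-4,-5]]; det(A-λI) = λ^2 + 6λ + 9.
repeated λ = -3 with a single eigenvector.

stable improper node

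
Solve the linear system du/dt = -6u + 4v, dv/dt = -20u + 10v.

u(t) = -K_1e^(2t)cos(4t) - K_2e^(2t)sin(4t), v(t) = K_1e^(2t)sin(4t) - 2K_1e^(2t)cos(4t) - 2K_2e^(2t)sin(4t) - K_2e^(2t)cos(4t)

Coefficient matrix A = [[-6, 4], [-20, 10]].
Characteristic polynomial det(A - λI) = λ^2 - 4λ + 20 = 0.
Eigenvalues λ = 2 ± 4i (complex conjugate pair).
For λ=2+4i: an eigenvector is (-1,-2) - i(0,1) = (-1, -2 - i).
A real fundamental pair from Re and Im of e^((2+4i)t)v: X_1 = e^(2t)(cos(4t)·(-1,-2) + sin(4t)·(0,1)), X_2 = e^(2t)(sin(4t)·(-1,-2) - cos(4t)·(0,1)).
General solution: K_1X_1 + K_2X_2.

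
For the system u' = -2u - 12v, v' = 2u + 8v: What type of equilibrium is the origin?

A = [[-2,-12],[2,8]]; det(A-λI) = λ^2 - 6λ + 8.
λ = 4, 2: both positive.

unstable node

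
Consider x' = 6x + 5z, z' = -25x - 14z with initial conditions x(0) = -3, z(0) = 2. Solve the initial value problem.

Coefficient matrix A = [[6, 5], [-25, -14]].
Characteristic polynomial det(A - λI) = λ^2 + 8λ + 41 = 0.
Eigenvalues λ = -4 ± 5i (complex conjugate pair).
For λ=-4+5i: an eigenvector is (0,1) - i(1,-2) = (0 - i, 1 + 2i).
A real fundamental pair from Re and Im of e^((-4+5i)t)v: X_1 = e^(-4t)(cos(5t)·(0,1) + sin(5t)·(1,-2)), X_2 = e^(-4t)(sin(5t)·(0,1) - cos(5t)·(1,-2)).
General solution: c_1X_1 + c_2X_2.
Applying x(0)=-3, z(0)=2 gives c_1=-4, c_2=3.

x(t) = -4e^(-4t)sin(5t) - 3e^(-4t)cos(5t), z(t) = 11e^(-4t)sin(5t) + 2e^(-4t)cos(5t)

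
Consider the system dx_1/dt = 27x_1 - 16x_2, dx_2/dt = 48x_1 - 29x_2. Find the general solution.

x_1(t) = K_1e^(-5t) - 2K_2e^(3t), x_2(t) = 2K_1e^(-5t) - 3K_2e^(3t)

Coefficient matrix A = [[27, -16], [48, -29]].
Characteristic polynomial det(A - λI) = λ^2 + 2λ - 15 = 0.
Eigenvalues λ = -5, 3.
For λ=-5: (A-λI) row 1 is [32, -16], so an eigenvector is (1, 2).
For λ=3: (A-λI) row 1 is [24, -16], so an eigenvector is (-2, -3).
General solution: K_1e^(-5t)(1,2) + K_2e^(3t)(-2,-3).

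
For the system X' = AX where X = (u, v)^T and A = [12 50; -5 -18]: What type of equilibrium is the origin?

stable spiral

A = [[12,50],[-5,-18]]; det(A-λI) = λ^2 + 6λ + 34.
λ = -3 ± 5i: negative real part.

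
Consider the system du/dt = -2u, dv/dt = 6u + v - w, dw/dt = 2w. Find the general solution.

u(t) = K_1e^(-2t), v(t) = -2K_1e^(-2t) + K_2e^(t) - K_3e^(2t), w(t) = K_3e^(2t)

Coefficient matrix A = [[-2, 0, 0], [6, 1, -1], [0, 0, 2]].
det(A - λI) = 0 gives eigenvalues λ = -2, 1, 2.
For λ=-2: eigenvector (1,-2,0).
For λ=1: eigenvector (0,1,0).
For λ=2: eigenvector (0,-1,1).
General solution: K_1e^(-2t)(1,-2,0) + K_2e^(t)(0,1,0) + K_3e^(2t)(0,-1,1).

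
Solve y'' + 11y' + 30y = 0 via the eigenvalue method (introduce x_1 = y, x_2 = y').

Let x_1 = y, x_2 = y'. Then x_1' = x_2 and x_2' = -30x_1 - 11x_2.
A = [[0,1],[-30,-11]]; det(A-λI) = λ^2 + 11λ + 30.
Eigenvalues λ = -6, -5 with eigenvectors (1,-6), (1,-5).

y(t) = c_1e^(-6t) + c_2e^(-5t)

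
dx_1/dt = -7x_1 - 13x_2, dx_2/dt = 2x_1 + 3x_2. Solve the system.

Coefficient matrix A = [[-7, -13], [2, 3]].
Characteristic polynomial det(A - λI) = λ^2 + 4λ + 5 = 0.
Eigenvalues λ = -2 ± i (complex conjugate pair).
For λ=-2+i: an eigenvector is (3,-1) - i(-2,1) = (3 + 2i, -1 - i).
A real fundamental pair from Re and Im of e^((-2+i)t)v: X_1 = e^(-2t)(cos(t)·(3,-1) + sin(t)·(-2,1)), X_2 = e^(-2t)(sin(t)·(3,-1) - cos(t)·(-2,1)).
General solution: C_1X_1 + C_2X_2.

x_1(t) = -2C_1e^(-2t)sin(t) + 3C_1e^(-2t)cos(t) + 3C_2e^(-2t)sin(t) + 2C_2e^(-2t)cos(t), x_2(t) = C_1e^(-2t)sin(t) - C_1e^(-2t)cos(t) - C_2e^(-2t)sin(t) - C_2e^(-2t)cos(t)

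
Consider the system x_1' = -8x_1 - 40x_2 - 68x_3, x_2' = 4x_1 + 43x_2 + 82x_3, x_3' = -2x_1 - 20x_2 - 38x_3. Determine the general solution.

Coefficient matrix A = [[-8, -40, -68], [4, 43, 82], [-2, -20, -38]].
det(A - λI) = 0 gives eigenvalues λ = -4, 3, -2.
For λ=-4: eigenvector (3,-2,1).
For λ=3: eigenvector (-8,9,-4).
For λ=-2: eigenvector (2,-2,1).
General solution: c_1e^(-4t)(3,-2,1) + c_2e^(3t)(-8,9,-4) + c_3e^(-2t)(2,-2,1).

x_1(t) = 3c_1e^(-4t) - 8c_2e^(3t) + 2c_3e^(-2t), x_2(t) = -2c_1e^(-4t) + 9c_2e^(3t) - 2c_3e^(-2t), x_3(t) = c_1e^(-4t) - 4c_2e^(3t) + c_3e^(-2t)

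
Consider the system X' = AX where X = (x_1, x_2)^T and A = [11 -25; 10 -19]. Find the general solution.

Coefficient matrix A = [[11, -25], [10, -19]].
Characteristic polynomial det(A - λI) = λ^2 + 8λ + 41 = 0.
Eigenvalues λ = -4 ± 5i (complex conjugate pair).
For λ=-4+5i: an eigenvector is (2,1) - i(1,1) = (2 - i, 1 - i).
A real fundamental pair from Re and Im of e^((-4+5i)t)v: X_1 = e^(-4t)(cos(5t)·(2,1) + sin(5t)·(1,1)), X_2 = e^(-4t)(sin(5t)·(2,1) - cos(5t)·(1,1)).
General solution: K_1X_1 + K_2X_2.

x_1(t) = K_1e^(-4t)sin(5t) + 2K_1e^(-4t)cos(5t) + 2K_2e^(-4t)sin(5t) - K_2e^(-4t)cos(5t), x_2(t) = K_1e^(-4t)sin(5t) + K_1e^(-4t)cos(5t) + K_2e^(-4t)sin(5t) - K_2e^(-4t)cos(5t)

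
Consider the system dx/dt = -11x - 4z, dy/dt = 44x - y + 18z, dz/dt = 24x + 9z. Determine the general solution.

x(t) = c_2e^(-3t) - c_3e^(t), y(t) = c_1e^(-t) - 4c_2e^(-3t) + 5c_3e^(t), z(t) = -2c_2e^(-3t) + 3c_3e^(t)

Coefficient matrix A = [[-11, 0, -4], [44, -1, 18], [24, 0, 9]].
det(A - λI) = 0 gives eigenvalues λ = -1, -3, 1.
For λ=-1: eigenvector (0,1,0).
For λ=-3: eigenvector (1,-4,-2).
For λ=1: eigenvector (-1,5,3).
General solution: c_1e^(-t)(0,1,0) + c_2e^(-3t)(1,-4,-2) + c_3e^(t)(-1,5,3).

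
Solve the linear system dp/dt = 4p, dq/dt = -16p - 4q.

p(t) = -C_2e^(4t), q(t) = -C_1e^(-4t) + 2C_2e^(4t)

Coefficient matrix A = [[4, 0], [-16, -4]].
Characteristic polynomial det(A - λI) = λ^2 - 16 = 0.
Eigenvalues λ = -4, 4.
For λ=-4: (A-λI) row 1 is [8, 0], so an eigenvector is (0, -1).
For λ=4: (A-λI) row 2 is [-16, -8], so an eigenvector is (-1, 2).
General solution: C_1e^(-4t)(0,-1) + C_2e^(4t)(-1,2).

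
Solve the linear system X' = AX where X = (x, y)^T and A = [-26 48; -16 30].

x(t) = 3C_1e^(6t) + 2C_2e^(-2t), y(t) = 2C_1e^(6t) + C_2e^(-2t)

Coefficient matrix A = [[-26, 48], [-16, 30]].
Characteristic polynomial det(A - λI) = λ^2 - 4λ - 12 = 0.
Eigenvalues λ = 6, -2.
For λ=6: (A-λI) row 1 is [-32, 48], so an eigenvector is (3, 2).
For λ=-2: (A-λI) row 1 is [-24, 48], so an eigenvector is (2, 1).
General solution: C_1e^(6t)(3,2) + C_2e^(-2t)(2,1).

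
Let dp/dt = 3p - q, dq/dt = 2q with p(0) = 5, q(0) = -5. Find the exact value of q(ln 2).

A = [[3,-1],[0,2]]; eigenvalues λ = 2, 3.
Eigenvectors: (-1,-1) for λ=2, (1,0) for λ=3.
From the initial condition, c_1 = 5, c_2 = 10.
q(ln 2) = (5)(2^2)(-1) + (10)(2^3)(0) = -20.

-20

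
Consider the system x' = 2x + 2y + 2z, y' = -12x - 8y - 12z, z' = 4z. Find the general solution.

Coefficient matrix A = [[2, 2, 2], [-12, -8, -12], [0, 0, 4]].
det(A - λI) = 0 gives eigenvalues λ = -4, -2, 4.
For λ=-4: eigenvector (-1,3,0).
For λ=-2: eigenvector (1,-2,0).
For λ=4: eigenvector (0,-1,1).
General solution: c_1e^(-4t)(-1,3,0) + c_2e^(-2t)(1,-2,0) + c_3e^(4t)(0,-1,1).

x(t) = -c_1e^(-4t) + c_2e^(-2t), y(t) = 3c_1e^(-4t) - 2c_2e^(-2t) - c_3e^(4t), z(t) = c_3e^(4t)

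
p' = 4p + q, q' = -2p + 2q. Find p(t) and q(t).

Coefficient matrix A = [[4, 1], [-2, 2]].
Characteristic polynomial det(A - λI) = λ^2 - 6λ + 10 = 0.
Eigenvalues λ = 3 ± i (complex conjugate pair).
For λ=3+i: an eigenvector is (1,-1) - i(0,-1) = (1, -1 + i).
A real fundamental pair from Re and Im of e^((3+i)t)v: X_1 = e^(3t)(cos(t)·(1,-1) + sin(t)·(0,-1)), X_2 = e^(3t)(sin(t)·(1,-1) - cos(t)·(0,-1)).
General solution: K_1X_1 + K_2X_2.

p(t) = K_1e^(3t)cos(t) + K_2e^(3t)sin(t), q(t) = -K_1e^(3t)sin(t) - K_1e^(3t)cos(t) - K_2e^(3t)sin(t) + K_2e^(3t)cos(t)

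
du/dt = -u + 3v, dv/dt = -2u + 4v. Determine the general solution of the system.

u(t) = -3K_1e^(t) - K_2e^(2t), v(t) = -2K_1e^(t) - K_2e^(2t)

Coefficient matrix A = [[-1, 3], [-2, 4]].
Characteristic polynomial det(A - λI) = λ^2 - 3λ + 2 = 0.
Eigenvalues λ = 1, 2.
For λ=1: (A-λI) row 1 is [-2, 3], so an eigenvector is (-3, -2).
For λ=2: (A-λI) row 1 is [-3, 3], so an eigenvector is (-1, -1).
General solution: K_1e^(t)(-3,-2) + K_2e^(2t)(-1,-1).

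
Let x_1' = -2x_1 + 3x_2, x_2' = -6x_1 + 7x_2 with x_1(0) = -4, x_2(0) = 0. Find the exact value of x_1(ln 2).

A = [[-2,3],[-6,7]]; eigenvalues λ = 4, 1.
Eigenvectors: (1,2) for λ=4, (1,1) for λ=1.
From the initial condition, c_1 = 4, c_2 = -8.
x_1(ln 2) = (4)(2^4)(1) + (-8)(2^1)(1) = 48.

48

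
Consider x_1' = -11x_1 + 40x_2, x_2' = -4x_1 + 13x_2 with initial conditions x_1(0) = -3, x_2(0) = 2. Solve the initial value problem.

x_1(t) = 29e^(t)sin(4t) - 3e^(t)cos(4t), x_2(t) = 9e^(t)sin(4t) + 2e^(t)cos(4t)

Coefficient matrix A = [[-11, 40], [-4, 13]].
Characteristic polynomial det(A - λI) = λ^2 - 2λ + 17 = 0.
Eigenvalues λ = 1 ± 4i (complex conjugate pair).
For λ=1+4i: an eigenvector is (3,1) - i(1,0) = (3 - i, 1).
A real fundamental pair from Re and Im of e^((1+4i)t)v: X_1 = e^(t)(cos(4t)·(3,1) + sin(4t)·(1,0)), X_2 = e^(t)(sin(4t)·(3,1) - cos(4t)·(1,0)).
General solution: C_1X_1 + C_2X_2.
Applying x_1(0)=-3, x_2(0)=2 gives C_1=2, C_2=9.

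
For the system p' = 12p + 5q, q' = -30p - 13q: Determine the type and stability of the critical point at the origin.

saddle

A = [[12,5],[-30,-13]]; det(A-λI) = λ^2 + λ - 6.
λ = -3, 2: opposite signs.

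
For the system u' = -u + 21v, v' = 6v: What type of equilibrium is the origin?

saddle

A = [[-1,21],[0,6]]; det(A-λI) = λ^2 - 5λ - 6.
λ = -1, 6: opposite signs.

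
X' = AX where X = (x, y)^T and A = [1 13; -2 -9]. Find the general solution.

x(t) = -3c_1e^(-4t)sin(t) + 2c_1e^(-4t)cos(t) + 2c_2e^(-4t)sin(t) + 3c_2e^(-4t)cos(t), y(t) = c_1e^(-4t)sin(t) - c_1e^(-4t)cos(t) - c_2e^(-4t)sin(t) - c_2e^(-4t)cos(t)

Coefficient matrix A = [[1, 13], [-2, -9]].
Characteristic polynomial det(A - λI) = λ^2 + 8λ + 17 = 0.
Eigenvalues λ = -4 ± i (complex conjugate pair).
For λ=-4+i: an eigenvector is (2,-1) - i(-3,1) = (2 + 3i, -1 - i).
A real fundamental pair from Re and Im of e^((-4+i)t)v: X_1 = e^(-4t)(cos(t)·(2,-1) + sin(t)·(-3,1)), X_2 = e^(-4t)(sin(t)·(2,-1) - cos(t)·(-3,1)).
General solution: c_1X_1 + c_2X_2.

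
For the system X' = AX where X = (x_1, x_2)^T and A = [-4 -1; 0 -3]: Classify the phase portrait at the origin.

stable node

A = [[-4,-1],[0,-3]]; det(A-λI) = λ^2 + 7λ + 12.
λ = -4, -3: both negative.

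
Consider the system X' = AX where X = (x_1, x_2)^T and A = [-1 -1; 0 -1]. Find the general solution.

x_1(t) = -C_1e^(-t) - C_2te^(-t) + 3C_2e^(-t), x_2(t) = C_2e^(-t)

Coefficient matrix A = [[-1, -1], [0, -1]].
Characteristic polynomial det(A - λI) = λ^2 + 2λ + 1 = 0.
Single eigenvalue λ = -1 with algebraic multiplicity 2.
Eigenvector v = (-1,0); generalized eigenvector w with (A-λI)w=v is (3,1).
General solution: e^(-t)[C_1·v + C_2·(t·v + w)].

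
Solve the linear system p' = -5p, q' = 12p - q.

p(t) = -C_2e^(-5t), q(t) = C_1e^(-t) + 3C_2e^(-5t)

Coefficient matrix A = [[-5, 0], [12, -1]].
Characteristic polynomial det(A - λI) = λ^2 + 6λ + 5 = 0.
Eigenvalues λ = -1, -5.
For λ=-1: (A-λI) row 1 is [-4, 0], so an eigenvector is (0, 1).
For λ=-5: (A-λI) row 2 is [12, 4], so an eigenvector is (-1, 3).
General solution: C_1e^(-t)(0,1) + C_2e^(-5t)(-1,3).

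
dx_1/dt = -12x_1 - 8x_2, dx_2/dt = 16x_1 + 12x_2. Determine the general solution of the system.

Coefficient matrix A = [[-12, -8], [16, 12]].
Characteristic polynomial det(A - λI) = λ^2 - 16 = 0.
Eigenvalues λ = 4, -4.
For λ=4: (A-λI) row 1 is [-16, -8], so an eigenvector is (-1, 2).
For λ=-4: (A-λI) row 1 is [-8, -8], so an eigenvector is (1, -1).
General solution: C_1e^(4t)(-1,2) + C_2e^(-4t)(1,-1).

x_1(t) = -C_1e^(4t) + C_2e^(-4t), x_2(t) = 2C_1e^(4t) - C_2e^(-4t)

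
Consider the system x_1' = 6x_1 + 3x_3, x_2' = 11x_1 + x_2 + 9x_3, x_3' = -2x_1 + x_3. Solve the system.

x_1(t) = 3K_1e^(4t) - K_3e^(3t), x_2(t) = 5K_1e^(4t) + K_2e^(t) - K_3e^(3t), x_3(t) = -2K_1e^(4t) + K_3e^(3t)

Coefficient matrix A = [[6, 0, 3], [11, 1, 9], [-2, 0, 1]].
det(A - λI) = 0 gives eigenvalues λ = 4, 1, 3.
For λ=4: eigenvector (3,5,-2).
For λ=1: eigenvector (0,1,0).
For λ=3: eigenvector (-1,-1,1).
General solution: K_1e^(4t)(3,5,-2) + K_2e^(t)(0,1,0) + K_3e^(3t)(-1,-1,1).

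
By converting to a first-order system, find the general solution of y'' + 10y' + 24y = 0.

y(t) = C_1e^(-6t) + C_2e^(-4t)

Let x_1 = y, x_2 = y'. Then x_1' = x_2 and x_2' = -24x_1 - 10x_2.
A = [[0,1],[-24,-10]]; det(A-λI) = λ^2 + 10λ + 24.
Eigenvalues λ = -6, -4 with eigenvectors (1,-6), (1,-4).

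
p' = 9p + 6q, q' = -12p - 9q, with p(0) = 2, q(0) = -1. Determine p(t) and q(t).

p(t) = 3e^(3t) - e^(-3t), q(t) = -3e^(3t) + 2e^(-3t)

Coefficient matrix A = [[9, 6], [-12, -9]].
Characteristic polynomial det(A - λI) = λ^2 - 9 = 0.
Eigenvalues λ = -3, 3.
For λ=-3: (A-λI) row 1 is [12, 6], so an eigenvector is (-1, 2).
For λ=3: (A-λI) row 1 is [6, 6], so an eigenvector is (-1, 1).
General solution: K_1e^(-3t)(-1,2) + K_2e^(3t)(-1,1).
Applying p(0)=2, q(0)=-1 gives K_1=1, K_2=-3.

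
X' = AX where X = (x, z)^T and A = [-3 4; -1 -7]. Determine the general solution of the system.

x(t) = 2K_1e^(-5t) + 2K_2te^(-5t) + K_2e^(-5t), z(t) = -K_1e^(-5t) - K_2te^(-5t)

Coefficient matrix A = [[-3, 4], [-1, -7]].
Characteristic polynomial det(A - λI) = λ^2 + 10λ + 25 = 0.
Single eigenvalue λ = -5 with algebraic multiplicity 2.
Eigenvector v = (2,-1); generalized eigenvector w with (A-λI)w=v is (1,0).
General solution: e^(-5t)[K_1·v + K_2·(t·v + w)].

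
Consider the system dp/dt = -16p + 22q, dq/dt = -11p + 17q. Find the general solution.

Coefficient matrix A = [[-16, 22], [-11, 17]].
Characteristic polynomial det(A - λI) = λ^2 - λ - 30 = 0.
Eigenvalues λ = 6, -5.
For λ=6: (A-λI) row 1 is [-22, 22], so an eigenvector is (-1, -1).
For λ=-5: (A-λI) row 1 is [-11, 22], so an eigenvector is (-2, -1).
General solution: C_1e^(6t)(-1,-1) + C_2e^(-5t)(-2,-1).

p(t) = -C_1e^(6t) - 2C_2e^(-5t), q(t) = -C_1e^(6t) - C_2e^(-5t)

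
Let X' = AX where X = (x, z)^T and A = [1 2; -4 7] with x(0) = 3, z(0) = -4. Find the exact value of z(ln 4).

-13696

A = [[1,2],[-4,7]]; eigenvalues λ = 3, 5.
Eigenvectors: (1,1) for λ=3, (-1,-2) for λ=5.
From the initial condition, c_1 = 10, c_2 = 7.
z(ln 4) = (10)(4^3)(1) + (7)(4^5)(-2) = -13696.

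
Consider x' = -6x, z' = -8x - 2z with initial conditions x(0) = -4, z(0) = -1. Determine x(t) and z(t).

Coefficient matrix A = [[-6, 0], [-8, -2]].
Characteristic polynomial det(A - λI) = λ^2 + 8λ + 12 = 0.
Eigenvalues λ = -6, -2.
For λ=-6: (A-λI) row 2 is [-8, 4], so an eigenvector is (1, 2).
For λ=-2: (A-λI) row 1 is [-4, 0], so an eigenvector is (0, 1).
General solution: c_1e^(-6t)(1,2) + c_2e^(-2t)(0,1).
Applying x(0)=-4, z(0)=-1 gives c_1=-4, c_2=7.

x(t) = -4e^(-6t), z(t) = 7e^(-2t) - 8e^(-6t)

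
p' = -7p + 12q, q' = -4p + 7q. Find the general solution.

p(t) = -2c_1e^(-t) + 3c_2e^(t), q(t) = -c_1e^(-t) + 2c_2e^(t)

Coefficient matrix A = [[-7, 12], [-4, 7]].
Characteristic polynomial det(A - λI) = λ^2 - 1 = 0.
Eigenvalues λ = -1, 1.
For λ=-1: (A-λI) row 1 is [-6, 12], so an eigenvector is (-2, -1).
For λ=1: (A-λI) row 1 is [-8, 12], so an eigenvector is (3, 2).
General solution: c_1e^(-t)(-2,-1) + c_2e^(t)(3,2).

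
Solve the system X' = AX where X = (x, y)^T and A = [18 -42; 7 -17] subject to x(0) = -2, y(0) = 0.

x(t) = -6e^(4t) + 4e^(-3t), y(t) = -2e^(4t) + 2e^(-3t)

Coefficient matrix A = [[18, -42], [7, -17]].
Characteristic polynomial det(A - λI) = λ^2 - λ - 12 = 0.
Eigenvalues λ = 4, -3.
For λ=4: (A-λI) row 1 is [14, -42], so an eigenvector is (-3, -1).
For λ=-3: (A-λI) row 1 is [21, -42], so an eigenvector is (-2, -1).
General solution: C_1e^(4t)(-3,-1) + C_2e^(-3t)(-2,-1).
Applying x(0)=-2, y(0)=0 gives C_1=2, C_2=-2.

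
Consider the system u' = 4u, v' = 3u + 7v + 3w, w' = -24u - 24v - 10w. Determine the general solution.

Coefficient matrix A = [[4, 0, 0], [3, 7, 3], [-24, -24, -10]].
det(A - λI) = 0 gives eigenvalues λ = 4, -1, -2.
For λ=4: eigenvector (1,-1,0).
For λ=-1: eigenvector (0,3,-8).
For λ=-2: eigenvector (0,-1,3).
General solution: c_1e^(4t)(1,-1,0) + c_2e^(-t)(0,3,-8) + c_3e^(-2t)(0,-1,3).

u(t) = c_1e^(4t), v(t) = -c_1e^(4t) + 3c_2e^(-t) - c_3e^(-2t), w(t) = -8c_2e^(-t) + 3c_3e^(-2t)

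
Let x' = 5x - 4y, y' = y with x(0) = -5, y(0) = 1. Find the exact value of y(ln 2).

A = [[5,-4],[0,1]]; eigenvalues λ = 1, 5.
Eigenvectors: (-1,-1) for λ=1, (1,0) for λ=5.
From the initial condition, c_1 = -1, c_2 = -6.
y(ln 2) = (-1)(2^1)(-1) + (-6)(2^5)(0) = 2.

2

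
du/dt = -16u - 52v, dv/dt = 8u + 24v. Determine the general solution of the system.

u(t) = 3C_1e^(4t)sin(4t) + 2C_1e^(4t)cos(4t) + 2C_2e^(4t)sin(4t) - 3C_2e^(4t)cos(4t), v(t) = -C_1e^(4t)sin(4t) - C_1e^(4t)cos(4t) - C_2e^(4t)sin(4t) + C_2e^(4t)cos(4t)

Coefficient matrix A = [[-16, -52], [8, 24]].
Characteristic polynomial det(A - λI) = λ^2 - 8λ + 32 = 0.
Eigenvalues λ = 4 ± 4i (complex conjugate pair).
For λ=4+4i: an eigenvector is (2,-1) - i(3,-1) = (2 - 3i, -1 + i).
A real fundamental pair from Re and Im of e^((4+4i)t)v: X_1 = e^(4t)(cos(4t)·(2,-1) + sin(4t)·(3,-1)), X_2 = e^(4t)(sin(4t)·(2,-1) - cos(4t)·(3,-1)).
General solution: C_1X_1 + C_2X_2.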